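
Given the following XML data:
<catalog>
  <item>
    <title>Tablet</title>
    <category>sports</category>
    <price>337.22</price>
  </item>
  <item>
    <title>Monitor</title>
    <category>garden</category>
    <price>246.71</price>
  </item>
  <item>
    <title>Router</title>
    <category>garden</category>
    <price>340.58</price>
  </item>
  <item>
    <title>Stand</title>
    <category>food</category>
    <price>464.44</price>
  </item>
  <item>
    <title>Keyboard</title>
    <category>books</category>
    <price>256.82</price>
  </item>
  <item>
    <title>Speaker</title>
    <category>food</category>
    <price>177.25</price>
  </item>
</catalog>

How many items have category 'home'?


Scanning <item> elements for <category>home</category>:
Count: 0

ANSWER: 0


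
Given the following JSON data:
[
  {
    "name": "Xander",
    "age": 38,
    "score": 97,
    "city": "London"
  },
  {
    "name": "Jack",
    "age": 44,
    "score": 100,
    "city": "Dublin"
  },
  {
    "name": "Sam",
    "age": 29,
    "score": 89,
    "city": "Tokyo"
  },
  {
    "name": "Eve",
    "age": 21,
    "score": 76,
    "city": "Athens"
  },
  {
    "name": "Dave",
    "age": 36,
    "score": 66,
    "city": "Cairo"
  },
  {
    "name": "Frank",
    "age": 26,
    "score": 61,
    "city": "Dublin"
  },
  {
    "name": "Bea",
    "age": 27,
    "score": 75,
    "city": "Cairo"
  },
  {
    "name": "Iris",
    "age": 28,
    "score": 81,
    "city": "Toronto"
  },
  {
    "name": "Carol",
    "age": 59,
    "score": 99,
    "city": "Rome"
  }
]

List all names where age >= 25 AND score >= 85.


Checking both conditions:
  Xander (age=38, score=97) -> YES
  Jack (age=44, score=100) -> YES
  Sam (age=29, score=89) -> YES
  Eve (age=21, score=76) -> no
  Dave (age=36, score=66) -> no
  Frank (age=26, score=61) -> no
  Bea (age=27, score=75) -> no
  Iris (age=28, score=81) -> no
  Carol (age=59, score=99) -> YES


ANSWER: Xander, Jack, Sam, Carol


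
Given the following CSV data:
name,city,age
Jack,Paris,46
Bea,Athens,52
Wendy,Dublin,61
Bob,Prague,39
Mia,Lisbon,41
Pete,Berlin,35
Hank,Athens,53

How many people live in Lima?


Scanning city column for 'Lima':
Total matches: 0

ANSWER: 0


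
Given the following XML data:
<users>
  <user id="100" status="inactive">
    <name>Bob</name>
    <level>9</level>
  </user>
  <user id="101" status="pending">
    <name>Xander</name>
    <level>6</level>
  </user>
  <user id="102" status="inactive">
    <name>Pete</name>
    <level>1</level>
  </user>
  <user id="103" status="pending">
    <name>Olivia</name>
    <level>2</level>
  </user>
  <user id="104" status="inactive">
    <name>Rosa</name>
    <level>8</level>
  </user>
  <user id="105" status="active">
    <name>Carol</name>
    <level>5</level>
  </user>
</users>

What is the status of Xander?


Finding user with name = Xander
user id="101" status="pending"

ANSWER: pending


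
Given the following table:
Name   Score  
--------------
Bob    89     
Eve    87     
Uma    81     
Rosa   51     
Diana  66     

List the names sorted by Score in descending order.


Sorting by Score (descending):
  Bob: 89
  Eve: 87
  Uma: 81
  Diana: 66
  Rosa: 51


ANSWER: Bob, Eve, Uma, Diana, Rosa


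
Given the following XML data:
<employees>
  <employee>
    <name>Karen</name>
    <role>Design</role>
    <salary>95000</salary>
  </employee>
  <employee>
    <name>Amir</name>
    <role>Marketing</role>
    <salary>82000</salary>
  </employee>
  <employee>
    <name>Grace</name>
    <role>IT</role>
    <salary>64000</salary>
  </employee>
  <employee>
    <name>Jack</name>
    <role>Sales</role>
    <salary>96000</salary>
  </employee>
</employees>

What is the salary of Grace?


Searching for <employee> with <name>Grace</name>
Found at position 3
<salary>64000</salary>

ANSWER: 64000


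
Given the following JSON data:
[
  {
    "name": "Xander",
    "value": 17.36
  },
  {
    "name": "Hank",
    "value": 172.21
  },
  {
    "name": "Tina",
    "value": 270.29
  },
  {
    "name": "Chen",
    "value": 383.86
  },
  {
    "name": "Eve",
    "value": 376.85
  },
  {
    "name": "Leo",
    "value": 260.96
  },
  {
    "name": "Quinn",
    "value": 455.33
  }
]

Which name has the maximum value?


Comparing values:
  Xander: 17.36
  Hank: 172.21
  Tina: 270.29
  Chen: 383.86
  Eve: 376.85
  Leo: 260.96
  Quinn: 455.33
Maximum: Quinn (455.33)

ANSWER: Quinn


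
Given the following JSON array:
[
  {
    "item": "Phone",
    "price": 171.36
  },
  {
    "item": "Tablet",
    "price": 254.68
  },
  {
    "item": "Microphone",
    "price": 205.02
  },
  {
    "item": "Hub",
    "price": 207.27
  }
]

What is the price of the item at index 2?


Array index 2 -> Microphone
price = 205.02

ANSWER: 205.02


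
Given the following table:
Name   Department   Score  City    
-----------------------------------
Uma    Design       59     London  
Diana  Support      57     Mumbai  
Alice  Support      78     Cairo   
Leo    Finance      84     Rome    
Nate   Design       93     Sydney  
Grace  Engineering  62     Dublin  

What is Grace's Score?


Row 6: Grace
Score = 62

ANSWER: 62


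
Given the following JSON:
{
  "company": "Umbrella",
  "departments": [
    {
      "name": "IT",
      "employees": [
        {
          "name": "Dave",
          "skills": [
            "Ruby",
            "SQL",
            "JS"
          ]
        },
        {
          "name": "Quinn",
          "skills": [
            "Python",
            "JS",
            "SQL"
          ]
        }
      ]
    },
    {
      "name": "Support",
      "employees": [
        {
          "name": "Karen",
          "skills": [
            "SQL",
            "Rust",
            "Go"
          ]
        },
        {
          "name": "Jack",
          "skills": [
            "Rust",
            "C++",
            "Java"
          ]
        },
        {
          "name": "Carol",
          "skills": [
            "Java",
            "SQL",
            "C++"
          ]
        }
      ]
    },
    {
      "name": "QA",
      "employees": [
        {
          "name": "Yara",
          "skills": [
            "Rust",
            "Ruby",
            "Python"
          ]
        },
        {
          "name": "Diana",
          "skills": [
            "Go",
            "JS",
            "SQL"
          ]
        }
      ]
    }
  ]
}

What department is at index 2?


Path: departments[2].name
Value: QA

ANSWER: QA


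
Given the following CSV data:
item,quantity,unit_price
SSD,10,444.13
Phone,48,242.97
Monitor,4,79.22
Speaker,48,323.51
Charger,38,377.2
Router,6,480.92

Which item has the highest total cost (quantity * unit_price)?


Computing row totals:
  SSD: 4441.3
  Phone: 11662.56
  Monitor: 316.88
  Speaker: 15528.48
  Charger: 14333.6
  Router: 2885.52
Maximum: Speaker (15528.48)

ANSWER: Speaker


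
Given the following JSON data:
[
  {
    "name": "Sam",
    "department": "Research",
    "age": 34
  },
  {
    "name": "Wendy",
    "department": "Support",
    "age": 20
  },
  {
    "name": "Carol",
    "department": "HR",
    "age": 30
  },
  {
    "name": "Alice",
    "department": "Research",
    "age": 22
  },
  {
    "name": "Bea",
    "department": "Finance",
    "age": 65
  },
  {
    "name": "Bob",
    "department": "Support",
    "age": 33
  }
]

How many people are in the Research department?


Scanning records for department = Research
  Record 0: Sam
  Record 3: Alice
Count: 2

ANSWER: 2


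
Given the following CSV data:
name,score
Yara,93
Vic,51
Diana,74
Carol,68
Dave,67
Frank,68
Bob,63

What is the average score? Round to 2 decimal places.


Scores: 93, 51, 74, 68, 67, 68, 63
Sum = 484
Count = 7
Average = 484 / 7 = 69.14

ANSWER: 69.14


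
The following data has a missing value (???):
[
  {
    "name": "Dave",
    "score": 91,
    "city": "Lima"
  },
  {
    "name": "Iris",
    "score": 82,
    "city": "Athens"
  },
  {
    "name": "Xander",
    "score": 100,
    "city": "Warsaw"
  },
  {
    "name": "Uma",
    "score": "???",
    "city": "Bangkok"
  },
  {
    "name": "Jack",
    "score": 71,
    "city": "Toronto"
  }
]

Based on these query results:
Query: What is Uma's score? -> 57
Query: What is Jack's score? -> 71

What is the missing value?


The missing value is Uma's score
From query: Uma's score = 57

ANSWER: 57


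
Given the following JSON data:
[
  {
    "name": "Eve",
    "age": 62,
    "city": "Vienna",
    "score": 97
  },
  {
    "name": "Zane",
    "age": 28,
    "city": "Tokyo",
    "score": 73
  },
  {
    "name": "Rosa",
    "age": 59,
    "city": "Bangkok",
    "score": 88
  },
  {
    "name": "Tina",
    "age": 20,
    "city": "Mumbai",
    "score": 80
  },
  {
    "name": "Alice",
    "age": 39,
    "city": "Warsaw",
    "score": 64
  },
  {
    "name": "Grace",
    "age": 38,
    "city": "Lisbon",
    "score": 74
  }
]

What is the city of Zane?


Looking up record where name = Zane
Record index: 1
Field 'city' = Tokyo

ANSWER: Tokyo


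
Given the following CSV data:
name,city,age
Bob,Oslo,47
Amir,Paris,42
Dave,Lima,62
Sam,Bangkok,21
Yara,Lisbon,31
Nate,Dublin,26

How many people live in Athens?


Scanning city column for 'Athens':
Total matches: 0

ANSWER: 0


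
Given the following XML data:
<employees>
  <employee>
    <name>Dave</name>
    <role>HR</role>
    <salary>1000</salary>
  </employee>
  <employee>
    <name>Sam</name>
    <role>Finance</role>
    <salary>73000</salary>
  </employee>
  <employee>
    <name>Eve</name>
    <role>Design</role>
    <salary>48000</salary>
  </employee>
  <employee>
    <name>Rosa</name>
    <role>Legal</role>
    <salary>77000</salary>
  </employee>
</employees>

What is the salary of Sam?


Searching for <employee> with <name>Sam</name>
Found at position 2
<salary>73000</salary>

ANSWER: 73000


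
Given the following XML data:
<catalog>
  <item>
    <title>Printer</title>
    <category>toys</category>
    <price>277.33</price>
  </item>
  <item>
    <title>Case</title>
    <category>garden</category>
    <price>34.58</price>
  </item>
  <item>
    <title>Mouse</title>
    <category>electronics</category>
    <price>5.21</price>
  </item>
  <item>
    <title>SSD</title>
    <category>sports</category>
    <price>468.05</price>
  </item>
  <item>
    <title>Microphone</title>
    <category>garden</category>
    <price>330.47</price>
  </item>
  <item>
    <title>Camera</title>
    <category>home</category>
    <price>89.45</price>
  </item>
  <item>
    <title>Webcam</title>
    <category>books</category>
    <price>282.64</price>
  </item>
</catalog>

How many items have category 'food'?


Scanning <item> elements for <category>food</category>:
Count: 0

ANSWER: 0


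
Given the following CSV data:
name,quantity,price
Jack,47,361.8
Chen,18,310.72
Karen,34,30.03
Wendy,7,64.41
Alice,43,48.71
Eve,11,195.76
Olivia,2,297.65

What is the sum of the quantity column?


Values in 'quantity' column:
  Row 1: 47
  Row 2: 18
  Row 3: 34
  Row 4: 7
  Row 5: 43
  Row 6: 11
  Row 7: 2
Sum = 47 + 18 + 34 + 7 + 43 + 11 + 2 = 162

ANSWER: 162


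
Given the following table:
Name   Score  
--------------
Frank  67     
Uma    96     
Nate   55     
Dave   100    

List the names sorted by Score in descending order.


Sorting by Score (descending):
  Dave: 100
  Uma: 96
  Frank: 67
  Nate: 55


ANSWER: Dave, Uma, Frank, Nate


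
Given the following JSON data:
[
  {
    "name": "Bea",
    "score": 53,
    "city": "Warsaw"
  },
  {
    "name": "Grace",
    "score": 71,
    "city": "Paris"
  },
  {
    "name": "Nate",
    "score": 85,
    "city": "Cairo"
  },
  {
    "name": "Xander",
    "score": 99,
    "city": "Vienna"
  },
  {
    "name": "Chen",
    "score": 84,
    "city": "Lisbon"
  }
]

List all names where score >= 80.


Filtering records where score >= 80:
  Bea (score=53) -> no
  Grace (score=71) -> no
  Nate (score=85) -> YES
  Xander (score=99) -> YES
  Chen (score=84) -> YES


ANSWER: Nate, Xander, Chen


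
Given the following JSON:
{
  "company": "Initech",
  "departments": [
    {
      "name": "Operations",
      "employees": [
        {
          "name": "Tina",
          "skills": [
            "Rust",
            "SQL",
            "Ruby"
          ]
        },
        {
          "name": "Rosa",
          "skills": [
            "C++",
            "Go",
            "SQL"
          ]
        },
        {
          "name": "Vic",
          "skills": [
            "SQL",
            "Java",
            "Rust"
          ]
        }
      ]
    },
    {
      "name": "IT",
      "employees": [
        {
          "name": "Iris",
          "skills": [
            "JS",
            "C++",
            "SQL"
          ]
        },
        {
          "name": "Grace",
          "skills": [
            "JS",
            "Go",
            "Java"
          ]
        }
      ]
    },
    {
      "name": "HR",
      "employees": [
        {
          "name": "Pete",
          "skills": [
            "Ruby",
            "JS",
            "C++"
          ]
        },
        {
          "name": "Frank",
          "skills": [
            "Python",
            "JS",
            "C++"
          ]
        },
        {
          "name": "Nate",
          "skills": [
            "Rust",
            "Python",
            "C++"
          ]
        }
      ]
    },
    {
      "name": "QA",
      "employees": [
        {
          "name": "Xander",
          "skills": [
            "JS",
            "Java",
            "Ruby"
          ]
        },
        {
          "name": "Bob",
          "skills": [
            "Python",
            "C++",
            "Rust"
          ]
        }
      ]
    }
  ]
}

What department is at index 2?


Path: departments[2].name
Value: HR

ANSWER: HR


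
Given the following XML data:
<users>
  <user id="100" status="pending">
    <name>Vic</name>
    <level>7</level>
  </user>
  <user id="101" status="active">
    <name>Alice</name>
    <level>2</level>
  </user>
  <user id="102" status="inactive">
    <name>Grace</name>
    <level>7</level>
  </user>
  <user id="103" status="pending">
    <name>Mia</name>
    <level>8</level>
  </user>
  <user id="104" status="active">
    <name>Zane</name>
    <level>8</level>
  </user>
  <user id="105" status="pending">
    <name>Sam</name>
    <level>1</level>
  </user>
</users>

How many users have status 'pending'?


Counting users with status='pending':
  Vic (id=100) -> MATCH
  Mia (id=103) -> MATCH
  Sam (id=105) -> MATCH
Count: 3

ANSWER: 3


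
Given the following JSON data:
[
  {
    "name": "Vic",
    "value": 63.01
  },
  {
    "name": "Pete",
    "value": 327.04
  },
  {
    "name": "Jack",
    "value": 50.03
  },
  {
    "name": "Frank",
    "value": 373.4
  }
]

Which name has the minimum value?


Comparing values:
  Vic: 63.01
  Pete: 327.04
  Jack: 50.03
  Frank: 373.4
Minimum: Jack (50.03)

ANSWER: Jack


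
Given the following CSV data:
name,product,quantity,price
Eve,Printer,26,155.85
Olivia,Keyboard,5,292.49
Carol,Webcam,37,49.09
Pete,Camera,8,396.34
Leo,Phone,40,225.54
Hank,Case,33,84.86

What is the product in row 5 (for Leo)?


Row 5: Leo
Column 'product' = Phone

ANSWER: Phone


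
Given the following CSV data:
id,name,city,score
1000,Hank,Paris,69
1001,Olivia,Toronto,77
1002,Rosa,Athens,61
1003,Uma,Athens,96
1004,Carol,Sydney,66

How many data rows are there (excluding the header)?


Counting rows (excluding header):
Header: id,name,city,score
Data rows: 5

ANSWER: 5


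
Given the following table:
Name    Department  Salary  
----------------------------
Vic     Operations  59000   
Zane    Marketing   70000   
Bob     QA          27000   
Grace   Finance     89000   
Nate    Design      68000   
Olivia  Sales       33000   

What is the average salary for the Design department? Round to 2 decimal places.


Design department members:
  Nate: 68000
Sum = 68000
Count = 1
Average = 68000 / 1 = 68000.00

ANSWER: 68000.00


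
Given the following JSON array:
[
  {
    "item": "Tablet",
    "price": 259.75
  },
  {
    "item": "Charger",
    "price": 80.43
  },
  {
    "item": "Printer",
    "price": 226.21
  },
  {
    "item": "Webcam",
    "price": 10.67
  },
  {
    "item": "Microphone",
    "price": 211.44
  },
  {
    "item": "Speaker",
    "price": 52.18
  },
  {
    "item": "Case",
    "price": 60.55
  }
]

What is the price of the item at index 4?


Array index 4 -> Microphone
price = 211.44

ANSWER: 211.44


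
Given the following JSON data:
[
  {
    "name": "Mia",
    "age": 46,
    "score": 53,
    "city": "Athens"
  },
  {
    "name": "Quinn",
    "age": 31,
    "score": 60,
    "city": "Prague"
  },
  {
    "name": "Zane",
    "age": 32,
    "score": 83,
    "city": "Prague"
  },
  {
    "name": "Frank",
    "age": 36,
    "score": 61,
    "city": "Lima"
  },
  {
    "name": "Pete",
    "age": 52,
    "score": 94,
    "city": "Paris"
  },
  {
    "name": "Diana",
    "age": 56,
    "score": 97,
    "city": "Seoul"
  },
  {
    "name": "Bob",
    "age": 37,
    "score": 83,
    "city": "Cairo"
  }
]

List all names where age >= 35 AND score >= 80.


Checking both conditions:
  Mia (age=46, score=53) -> no
  Quinn (age=31, score=60) -> no
  Zane (age=32, score=83) -> no
  Frank (age=36, score=61) -> no
  Pete (age=52, score=94) -> YES
  Diana (age=56, score=97) -> YES
  Bob (age=37, score=83) -> YES


ANSWER: Pete, Diana, Bob


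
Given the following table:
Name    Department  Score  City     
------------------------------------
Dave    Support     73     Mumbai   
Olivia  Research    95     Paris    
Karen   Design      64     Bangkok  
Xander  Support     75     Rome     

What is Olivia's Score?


Row 2: Olivia
Score = 95

ANSWER: 95


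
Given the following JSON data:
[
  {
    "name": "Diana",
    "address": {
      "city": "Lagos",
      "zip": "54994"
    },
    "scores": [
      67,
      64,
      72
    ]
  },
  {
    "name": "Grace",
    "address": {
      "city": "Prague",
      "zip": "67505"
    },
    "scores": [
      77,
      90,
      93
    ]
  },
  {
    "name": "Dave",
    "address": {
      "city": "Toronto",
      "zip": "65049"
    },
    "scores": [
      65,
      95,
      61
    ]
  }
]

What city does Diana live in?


Path: records[0].address.city
Value: Lagos

ANSWER: Lagos


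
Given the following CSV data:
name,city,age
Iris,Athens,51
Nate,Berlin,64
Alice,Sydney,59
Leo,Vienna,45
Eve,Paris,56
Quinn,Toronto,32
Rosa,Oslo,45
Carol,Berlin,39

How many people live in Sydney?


Scanning city column for 'Sydney':
  Row 3: Alice -> MATCH
Total matches: 1

ANSWER: 1


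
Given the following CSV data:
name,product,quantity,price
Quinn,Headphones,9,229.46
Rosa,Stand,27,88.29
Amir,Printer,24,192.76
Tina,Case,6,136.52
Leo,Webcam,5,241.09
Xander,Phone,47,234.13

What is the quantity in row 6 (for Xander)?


Row 6: Xander
Column 'quantity' = 47

ANSWER: 47


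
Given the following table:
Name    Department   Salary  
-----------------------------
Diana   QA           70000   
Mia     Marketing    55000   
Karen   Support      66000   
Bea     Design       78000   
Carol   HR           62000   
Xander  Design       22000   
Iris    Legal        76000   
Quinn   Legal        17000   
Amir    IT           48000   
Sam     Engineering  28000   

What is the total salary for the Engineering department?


Engineering department members:
  Sam: 28000
Total = 28000 = 28000

ANSWER: 28000


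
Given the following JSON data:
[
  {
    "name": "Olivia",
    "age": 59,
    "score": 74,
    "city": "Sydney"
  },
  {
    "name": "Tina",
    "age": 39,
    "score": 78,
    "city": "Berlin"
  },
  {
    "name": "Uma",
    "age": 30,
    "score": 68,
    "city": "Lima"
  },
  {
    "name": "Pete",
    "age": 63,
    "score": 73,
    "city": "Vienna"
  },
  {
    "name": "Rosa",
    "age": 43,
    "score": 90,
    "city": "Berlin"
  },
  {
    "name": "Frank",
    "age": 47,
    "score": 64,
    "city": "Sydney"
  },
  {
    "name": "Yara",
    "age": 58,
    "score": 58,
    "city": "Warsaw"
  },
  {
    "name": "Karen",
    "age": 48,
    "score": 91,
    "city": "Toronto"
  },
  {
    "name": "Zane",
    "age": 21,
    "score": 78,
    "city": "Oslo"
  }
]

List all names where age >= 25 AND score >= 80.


Checking both conditions:
  Olivia (age=59, score=74) -> no
  Tina (age=39, score=78) -> no
  Uma (age=30, score=68) -> no
  Pete (age=63, score=73) -> no
  Rosa (age=43, score=90) -> YES
  Frank (age=47, score=64) -> no
  Yara (age=58, score=58) -> no
  Karen (age=48, score=91) -> YES
  Zane (age=21, score=78) -> no


ANSWER: Rosa, Karen


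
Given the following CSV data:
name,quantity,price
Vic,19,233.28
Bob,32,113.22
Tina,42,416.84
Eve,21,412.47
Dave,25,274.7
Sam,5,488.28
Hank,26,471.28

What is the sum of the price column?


Values in 'price' column:
  Row 1: 233.28
  Row 2: 113.22
  Row 3: 416.84
  Row 4: 412.47
  Row 5: 274.7
  Row 6: 488.28
  Row 7: 471.28
Sum = 233.28 + 113.22 + 416.84 + 412.47 + 274.7 + 488.28 + 471.28 = 2410.07

ANSWER: 2410.07


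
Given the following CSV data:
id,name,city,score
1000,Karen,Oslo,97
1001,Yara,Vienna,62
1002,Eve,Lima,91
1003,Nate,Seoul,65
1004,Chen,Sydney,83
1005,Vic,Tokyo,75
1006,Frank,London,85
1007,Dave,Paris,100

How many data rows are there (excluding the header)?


Counting rows (excluding header):
Header: id,name,city,score
Data rows: 8

ANSWER: 8


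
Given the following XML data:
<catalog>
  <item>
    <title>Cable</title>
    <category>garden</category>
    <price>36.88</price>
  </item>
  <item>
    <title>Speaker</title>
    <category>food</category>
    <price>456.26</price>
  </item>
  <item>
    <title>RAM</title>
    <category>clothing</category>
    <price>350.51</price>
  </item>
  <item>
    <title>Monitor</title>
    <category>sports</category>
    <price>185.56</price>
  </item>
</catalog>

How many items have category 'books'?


Scanning <item> elements for <category>books</category>:
Count: 0

ANSWER: 0


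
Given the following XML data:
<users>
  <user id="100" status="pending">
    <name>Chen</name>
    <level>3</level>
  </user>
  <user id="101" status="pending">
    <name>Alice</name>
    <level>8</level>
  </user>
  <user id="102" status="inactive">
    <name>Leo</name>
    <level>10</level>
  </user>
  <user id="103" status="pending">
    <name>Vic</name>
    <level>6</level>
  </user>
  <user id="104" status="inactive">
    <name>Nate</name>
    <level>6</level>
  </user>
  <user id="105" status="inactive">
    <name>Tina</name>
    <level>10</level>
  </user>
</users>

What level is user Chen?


Finding user: Chen
<level>3</level>

ANSWER: 3


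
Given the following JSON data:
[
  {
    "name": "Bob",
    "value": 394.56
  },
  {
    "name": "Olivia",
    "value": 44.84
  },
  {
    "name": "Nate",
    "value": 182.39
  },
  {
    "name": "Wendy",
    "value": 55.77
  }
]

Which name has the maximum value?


Comparing values:
  Bob: 394.56
  Olivia: 44.84
  Nate: 182.39
  Wendy: 55.77
Maximum: Bob (394.56)

ANSWER: Bob


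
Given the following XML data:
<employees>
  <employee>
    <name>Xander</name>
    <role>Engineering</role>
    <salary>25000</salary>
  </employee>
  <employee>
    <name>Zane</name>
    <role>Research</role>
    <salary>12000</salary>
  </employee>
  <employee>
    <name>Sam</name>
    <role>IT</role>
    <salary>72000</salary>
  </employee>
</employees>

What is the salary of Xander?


Searching for <employee> with <name>Xander</name>
Found at position 1
<salary>25000</salary>

ANSWER: 25000


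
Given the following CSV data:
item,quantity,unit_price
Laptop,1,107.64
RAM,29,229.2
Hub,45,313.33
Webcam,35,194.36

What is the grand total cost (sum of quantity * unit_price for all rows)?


Computing row totals:
  Laptop: 1 * 107.64 = 107.64
  RAM: 29 * 229.2 = 6646.8
  Hub: 45 * 313.33 = 14099.85
  Webcam: 35 * 194.36 = 6802.6
Grand total = 107.64 + 6646.8 + 14099.85 + 6802.6 = 27656.89

ANSWER: 27656.89


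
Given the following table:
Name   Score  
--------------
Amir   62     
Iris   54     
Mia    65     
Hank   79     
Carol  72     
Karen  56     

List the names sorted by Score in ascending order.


Sorting by Score (ascending):
  Iris: 54
  Karen: 56
  Amir: 62
  Mia: 65
  Carol: 72
  Hank: 79


ANSWER: Iris, Karen, Amir, Mia, Carol, Hank


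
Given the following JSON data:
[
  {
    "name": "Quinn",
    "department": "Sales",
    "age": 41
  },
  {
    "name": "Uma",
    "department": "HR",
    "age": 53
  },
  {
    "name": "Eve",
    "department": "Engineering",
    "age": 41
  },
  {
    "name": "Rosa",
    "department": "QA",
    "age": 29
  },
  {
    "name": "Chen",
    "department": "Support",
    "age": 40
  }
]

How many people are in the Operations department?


Scanning records for department = Operations
  No matches found
Count: 0

ANSWER: 0


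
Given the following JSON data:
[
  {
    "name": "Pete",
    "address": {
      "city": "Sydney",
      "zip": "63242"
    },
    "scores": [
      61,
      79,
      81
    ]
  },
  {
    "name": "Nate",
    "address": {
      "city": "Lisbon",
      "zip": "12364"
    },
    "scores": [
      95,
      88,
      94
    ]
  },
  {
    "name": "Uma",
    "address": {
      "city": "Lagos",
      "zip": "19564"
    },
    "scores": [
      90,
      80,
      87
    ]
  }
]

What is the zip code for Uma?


Path: records[2].address.zip
Value: 19564

ANSWER: 19564


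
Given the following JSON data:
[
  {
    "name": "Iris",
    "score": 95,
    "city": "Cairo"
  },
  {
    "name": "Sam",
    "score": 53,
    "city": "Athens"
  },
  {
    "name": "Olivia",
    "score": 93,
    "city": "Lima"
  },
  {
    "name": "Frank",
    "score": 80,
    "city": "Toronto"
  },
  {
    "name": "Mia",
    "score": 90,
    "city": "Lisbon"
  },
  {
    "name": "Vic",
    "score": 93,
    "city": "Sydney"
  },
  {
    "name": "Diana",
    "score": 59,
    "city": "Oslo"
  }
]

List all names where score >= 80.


Filtering records where score >= 80:
  Iris (score=95) -> YES
  Sam (score=53) -> no
  Olivia (score=93) -> YES
  Frank (score=80) -> YES
  Mia (score=90) -> YES
  Vic (score=93) -> YES
  Diana (score=59) -> no


ANSWER: Iris, Olivia, Frank, Mia, Vic


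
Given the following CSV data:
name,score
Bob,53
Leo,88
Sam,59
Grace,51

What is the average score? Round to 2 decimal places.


Scores: 53, 88, 59, 51
Sum = 251
Count = 4
Average = 251 / 4 = 62.75

ANSWER: 62.75


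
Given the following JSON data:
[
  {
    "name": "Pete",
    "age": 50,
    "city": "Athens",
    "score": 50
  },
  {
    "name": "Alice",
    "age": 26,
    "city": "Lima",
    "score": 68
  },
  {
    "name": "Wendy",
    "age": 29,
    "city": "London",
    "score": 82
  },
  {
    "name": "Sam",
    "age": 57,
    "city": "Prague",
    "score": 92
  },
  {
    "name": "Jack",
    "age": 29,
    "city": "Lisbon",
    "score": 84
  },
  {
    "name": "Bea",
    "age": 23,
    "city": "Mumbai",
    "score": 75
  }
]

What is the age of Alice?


Looking up record where name = Alice
Record index: 1
Field 'age' = 26

ANSWER: 26


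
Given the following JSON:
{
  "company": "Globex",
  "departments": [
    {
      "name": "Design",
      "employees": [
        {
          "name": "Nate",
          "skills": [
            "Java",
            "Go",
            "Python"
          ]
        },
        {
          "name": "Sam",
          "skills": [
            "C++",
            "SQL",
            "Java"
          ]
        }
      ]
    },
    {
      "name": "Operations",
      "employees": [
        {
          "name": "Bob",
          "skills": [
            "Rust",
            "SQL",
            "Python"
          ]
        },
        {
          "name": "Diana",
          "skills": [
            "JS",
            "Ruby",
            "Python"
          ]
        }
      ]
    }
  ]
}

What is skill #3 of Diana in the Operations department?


Path: departments[1].employees[1].skills[2]
Value: Python

ANSWER: Python


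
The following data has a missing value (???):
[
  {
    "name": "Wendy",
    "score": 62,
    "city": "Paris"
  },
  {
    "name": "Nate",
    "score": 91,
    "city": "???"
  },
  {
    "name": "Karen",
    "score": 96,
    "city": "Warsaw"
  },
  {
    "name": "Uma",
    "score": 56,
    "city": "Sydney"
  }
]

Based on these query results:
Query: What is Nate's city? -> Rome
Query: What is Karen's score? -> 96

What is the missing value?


The missing value is Nate's city
From query: Nate's city = Rome

ANSWER: Rome


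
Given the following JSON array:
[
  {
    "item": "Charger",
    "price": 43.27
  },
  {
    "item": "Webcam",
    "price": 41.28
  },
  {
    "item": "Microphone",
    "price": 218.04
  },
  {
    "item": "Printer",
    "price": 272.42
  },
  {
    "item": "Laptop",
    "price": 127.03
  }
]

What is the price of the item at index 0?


Array index 0 -> Charger
price = 43.27

ANSWER: 43.27


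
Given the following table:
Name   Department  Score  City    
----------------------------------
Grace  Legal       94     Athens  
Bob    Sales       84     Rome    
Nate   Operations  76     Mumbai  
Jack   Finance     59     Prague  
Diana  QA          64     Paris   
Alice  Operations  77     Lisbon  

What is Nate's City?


Row 3: Nate
City = Mumbai

ANSWER: Mumbai


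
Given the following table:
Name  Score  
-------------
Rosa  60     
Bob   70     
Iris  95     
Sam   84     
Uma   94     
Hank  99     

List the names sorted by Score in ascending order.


Sorting by Score (ascending):
  Rosa: 60
  Bob: 70
  Sam: 84
  Uma: 94
  Iris: 95
  Hank: 99


ANSWER: Rosa, Bob, Sam, Uma, Iris, Hank


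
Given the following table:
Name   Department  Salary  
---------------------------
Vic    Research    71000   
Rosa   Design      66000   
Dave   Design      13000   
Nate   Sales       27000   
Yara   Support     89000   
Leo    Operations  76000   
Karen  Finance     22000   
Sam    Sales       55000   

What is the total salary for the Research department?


Research department members:
  Vic: 71000
Total = 71000 = 71000

ANSWER: 71000


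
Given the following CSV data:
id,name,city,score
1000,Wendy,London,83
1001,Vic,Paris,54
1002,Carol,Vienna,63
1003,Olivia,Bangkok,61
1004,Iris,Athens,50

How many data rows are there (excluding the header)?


Counting rows (excluding header):
Header: id,name,city,score
Data rows: 5

ANSWER: 5


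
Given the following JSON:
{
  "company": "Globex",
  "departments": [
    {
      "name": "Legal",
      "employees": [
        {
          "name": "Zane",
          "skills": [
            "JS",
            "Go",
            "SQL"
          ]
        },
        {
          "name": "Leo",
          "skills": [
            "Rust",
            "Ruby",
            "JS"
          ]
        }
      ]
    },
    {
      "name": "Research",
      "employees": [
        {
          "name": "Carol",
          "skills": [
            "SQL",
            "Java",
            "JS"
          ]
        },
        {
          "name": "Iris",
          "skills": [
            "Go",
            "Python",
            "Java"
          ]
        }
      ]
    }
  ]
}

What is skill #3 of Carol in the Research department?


Path: departments[1].employees[0].skills[2]
Value: JS

ANSWER: JS


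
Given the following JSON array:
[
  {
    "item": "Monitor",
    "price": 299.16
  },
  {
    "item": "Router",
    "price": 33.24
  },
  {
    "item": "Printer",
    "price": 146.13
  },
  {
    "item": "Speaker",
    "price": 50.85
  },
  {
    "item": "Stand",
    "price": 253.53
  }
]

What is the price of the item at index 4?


Array index 4 -> Stand
price = 253.53

ANSWER: 253.53


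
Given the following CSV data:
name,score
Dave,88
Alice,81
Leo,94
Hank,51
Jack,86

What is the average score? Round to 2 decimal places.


Scores: 88, 81, 94, 51, 86
Sum = 400
Count = 5
Average = 400 / 5 = 80.00

ANSWER: 80.00


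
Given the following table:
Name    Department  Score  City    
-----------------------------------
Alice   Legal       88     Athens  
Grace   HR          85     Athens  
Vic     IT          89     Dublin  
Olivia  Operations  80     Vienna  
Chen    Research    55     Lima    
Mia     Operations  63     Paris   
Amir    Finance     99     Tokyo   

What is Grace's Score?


Row 2: Grace
Score = 85

ANSWER: 85


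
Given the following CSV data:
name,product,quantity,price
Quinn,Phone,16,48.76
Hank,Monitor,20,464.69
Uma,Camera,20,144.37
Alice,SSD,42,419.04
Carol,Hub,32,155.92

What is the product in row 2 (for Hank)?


Row 2: Hank
Column 'product' = Monitor

ANSWER: Monitor


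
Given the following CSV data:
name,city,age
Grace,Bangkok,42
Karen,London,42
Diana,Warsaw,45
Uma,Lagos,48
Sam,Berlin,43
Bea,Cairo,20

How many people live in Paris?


Scanning city column for 'Paris':
Total matches: 0

ANSWER: 0


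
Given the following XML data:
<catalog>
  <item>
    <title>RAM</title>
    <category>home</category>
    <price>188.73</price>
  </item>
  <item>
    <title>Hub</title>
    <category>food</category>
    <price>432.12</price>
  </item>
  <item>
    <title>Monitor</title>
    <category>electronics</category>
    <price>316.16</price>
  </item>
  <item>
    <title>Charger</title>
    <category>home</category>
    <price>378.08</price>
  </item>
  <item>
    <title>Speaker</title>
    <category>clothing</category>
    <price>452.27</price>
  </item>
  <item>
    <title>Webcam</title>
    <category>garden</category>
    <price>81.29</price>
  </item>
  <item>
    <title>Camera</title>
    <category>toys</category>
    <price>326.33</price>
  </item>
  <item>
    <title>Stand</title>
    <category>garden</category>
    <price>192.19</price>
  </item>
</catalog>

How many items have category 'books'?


Scanning <item> elements for <category>books</category>:
Count: 0

ANSWER: 0


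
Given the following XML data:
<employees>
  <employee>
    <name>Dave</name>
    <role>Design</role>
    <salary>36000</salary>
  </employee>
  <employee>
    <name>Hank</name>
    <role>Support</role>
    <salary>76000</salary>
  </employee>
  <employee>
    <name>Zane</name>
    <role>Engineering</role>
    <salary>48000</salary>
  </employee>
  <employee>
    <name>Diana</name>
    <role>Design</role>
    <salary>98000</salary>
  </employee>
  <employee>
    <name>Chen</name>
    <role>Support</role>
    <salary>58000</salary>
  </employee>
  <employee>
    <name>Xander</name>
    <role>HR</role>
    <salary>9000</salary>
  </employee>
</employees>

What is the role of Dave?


Searching for <employee> with <name>Dave</name>
Found at position 1
<role>Design</role>

ANSWER: Design


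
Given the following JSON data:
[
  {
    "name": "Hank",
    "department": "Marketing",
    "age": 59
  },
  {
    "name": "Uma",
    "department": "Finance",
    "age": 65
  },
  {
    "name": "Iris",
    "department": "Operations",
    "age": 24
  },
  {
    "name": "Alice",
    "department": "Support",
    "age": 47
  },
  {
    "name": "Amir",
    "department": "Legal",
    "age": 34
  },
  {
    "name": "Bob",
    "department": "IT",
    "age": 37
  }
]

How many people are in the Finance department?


Scanning records for department = Finance
  Record 1: Uma
Count: 1

ANSWER: 1


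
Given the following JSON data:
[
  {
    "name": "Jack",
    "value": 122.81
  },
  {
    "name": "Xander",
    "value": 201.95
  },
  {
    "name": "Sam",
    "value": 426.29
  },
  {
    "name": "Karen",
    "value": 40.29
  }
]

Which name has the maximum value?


Comparing values:
  Jack: 122.81
  Xander: 201.95
  Sam: 426.29
  Karen: 40.29
Maximum: Sam (426.29)

ANSWER: Sam


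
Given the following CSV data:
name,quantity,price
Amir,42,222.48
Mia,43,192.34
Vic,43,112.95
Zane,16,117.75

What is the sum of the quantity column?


Values in 'quantity' column:
  Row 1: 42
  Row 2: 43
  Row 3: 43
  Row 4: 16
Sum = 42 + 43 + 43 + 16 = 144

ANSWER: 144


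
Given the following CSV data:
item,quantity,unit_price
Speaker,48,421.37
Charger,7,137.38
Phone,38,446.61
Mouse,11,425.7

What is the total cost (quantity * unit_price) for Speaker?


Row: Speaker
quantity = 48
unit_price = 421.37
total = 48 * 421.37 = 20225.76

ANSWER: 20225.76


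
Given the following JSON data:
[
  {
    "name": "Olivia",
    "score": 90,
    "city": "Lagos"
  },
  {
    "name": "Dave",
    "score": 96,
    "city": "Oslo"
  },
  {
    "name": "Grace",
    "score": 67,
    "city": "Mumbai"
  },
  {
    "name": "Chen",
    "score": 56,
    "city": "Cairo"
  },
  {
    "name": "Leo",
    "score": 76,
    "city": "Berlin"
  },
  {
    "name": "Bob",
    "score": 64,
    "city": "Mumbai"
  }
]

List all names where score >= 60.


Filtering records where score >= 60:
  Olivia (score=90) -> YES
  Dave (score=96) -> YES
  Grace (score=67) -> YES
  Chen (score=56) -> no
  Leo (score=76) -> YES
  Bob (score=64) -> YES


ANSWER: Olivia, Dave, Grace, Leo, Bob


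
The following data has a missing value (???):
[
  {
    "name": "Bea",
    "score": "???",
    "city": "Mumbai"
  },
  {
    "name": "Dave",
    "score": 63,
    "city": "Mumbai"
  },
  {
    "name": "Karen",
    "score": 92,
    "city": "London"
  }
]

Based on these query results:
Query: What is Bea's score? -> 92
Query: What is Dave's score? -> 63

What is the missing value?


The missing value is Bea's score
From query: Bea's score = 92

ANSWER: 92


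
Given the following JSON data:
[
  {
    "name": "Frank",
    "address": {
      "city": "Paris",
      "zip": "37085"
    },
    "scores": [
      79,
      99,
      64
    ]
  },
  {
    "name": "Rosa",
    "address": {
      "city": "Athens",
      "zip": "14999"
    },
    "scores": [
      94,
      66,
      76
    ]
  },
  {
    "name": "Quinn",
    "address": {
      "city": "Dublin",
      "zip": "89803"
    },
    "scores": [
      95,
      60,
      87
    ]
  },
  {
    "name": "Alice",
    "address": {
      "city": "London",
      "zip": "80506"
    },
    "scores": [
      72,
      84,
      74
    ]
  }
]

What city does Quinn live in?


Path: records[2].address.city
Value: Dublin

ANSWER: Dublin


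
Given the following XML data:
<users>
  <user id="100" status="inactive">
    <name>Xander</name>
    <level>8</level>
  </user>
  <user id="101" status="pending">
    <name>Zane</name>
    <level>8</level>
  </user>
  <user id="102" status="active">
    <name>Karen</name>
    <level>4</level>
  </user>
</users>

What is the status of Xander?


Finding user with name = Xander
user id="100" status="inactive"

ANSWER: inactive


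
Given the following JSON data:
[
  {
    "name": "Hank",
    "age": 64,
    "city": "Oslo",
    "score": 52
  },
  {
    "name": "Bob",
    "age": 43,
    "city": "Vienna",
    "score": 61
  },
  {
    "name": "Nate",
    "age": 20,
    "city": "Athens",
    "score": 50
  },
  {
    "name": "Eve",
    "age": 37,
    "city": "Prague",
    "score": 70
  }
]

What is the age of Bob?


Looking up record where name = Bob
Record index: 1
Field 'age' = 43

ANSWER: 43


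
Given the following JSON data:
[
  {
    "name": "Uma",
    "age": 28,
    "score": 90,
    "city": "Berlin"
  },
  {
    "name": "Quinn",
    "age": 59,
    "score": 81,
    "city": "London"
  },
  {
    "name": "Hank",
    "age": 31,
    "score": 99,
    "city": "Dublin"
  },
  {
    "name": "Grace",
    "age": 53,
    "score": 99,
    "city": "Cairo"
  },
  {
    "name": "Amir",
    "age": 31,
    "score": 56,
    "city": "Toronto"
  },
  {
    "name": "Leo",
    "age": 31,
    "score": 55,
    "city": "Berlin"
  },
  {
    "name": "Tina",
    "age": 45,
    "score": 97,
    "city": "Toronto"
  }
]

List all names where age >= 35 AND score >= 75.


Checking both conditions:
  Uma (age=28, score=90) -> no
  Quinn (age=59, score=81) -> YES
  Hank (age=31, score=99) -> no
  Grace (age=53, score=99) -> YES
  Amir (age=31, score=56) -> no
  Leo (age=31, score=55) -> no
  Tina (age=45, score=97) -> YES


ANSWER: Quinn, Grace, Tina


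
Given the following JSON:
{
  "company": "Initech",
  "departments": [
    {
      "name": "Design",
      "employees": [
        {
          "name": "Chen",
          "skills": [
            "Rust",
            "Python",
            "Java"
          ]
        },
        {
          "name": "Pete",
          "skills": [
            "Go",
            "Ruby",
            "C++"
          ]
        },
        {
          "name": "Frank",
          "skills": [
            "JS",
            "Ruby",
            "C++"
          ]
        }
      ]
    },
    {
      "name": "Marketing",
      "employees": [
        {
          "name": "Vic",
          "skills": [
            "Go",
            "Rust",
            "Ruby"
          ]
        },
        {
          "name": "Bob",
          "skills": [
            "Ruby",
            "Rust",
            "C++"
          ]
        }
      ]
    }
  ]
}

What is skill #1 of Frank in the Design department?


Path: departments[0].employees[2].skills[0]
Value: JS

ANSWER: JS
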